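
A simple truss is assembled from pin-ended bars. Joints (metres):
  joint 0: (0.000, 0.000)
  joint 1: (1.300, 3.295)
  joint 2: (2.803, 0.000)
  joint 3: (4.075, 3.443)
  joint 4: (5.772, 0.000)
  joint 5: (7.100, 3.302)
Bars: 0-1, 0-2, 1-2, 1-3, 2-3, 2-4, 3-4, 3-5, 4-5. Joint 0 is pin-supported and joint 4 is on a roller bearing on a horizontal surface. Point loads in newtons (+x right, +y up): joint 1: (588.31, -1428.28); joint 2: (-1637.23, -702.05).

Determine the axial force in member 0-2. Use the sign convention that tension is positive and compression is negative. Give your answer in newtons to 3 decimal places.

N=6 nodes, M=9 members, R=3 reactions → 2N=12, M+R=12
member 0 (0-1): L=3.5422, (cx,cy)=(0.3670,0.9302)
member 1 (0-2): L=2.8030, (cx,cy)=(1.0000,0.0000)
member 2 (1-2): L=3.6216, (cx,cy)=(0.4150,-0.9098)
member 3 (1-3): L=2.7789, (cx,cy)=(0.9986,0.0533)
member 4 (2-3): L=3.6705, (cx,cy)=(0.3466,0.9380)
member 5 (2-4): L=2.9690, (cx,cy)=(1.0000,0.0000)
member 6 (3-4): L=3.8385, (cx,cy)=(0.4421,-0.8970)
member 7 (3-5): L=3.0283, (cx,cy)=(0.9989,-0.0466)
member 8 (4-5): L=3.5590, (cx,cy)=(0.3731,0.9278)
solve A·x = −loads:
  F[0-1] = -1216.7821 N (compression)
  F[0-2] = -602.3539 N (compression)
  F[1-2] = -377.2730 N (compression)
  F[1-3] = -879.5526 N (compression)
  F[2-3] = +1114.3549 N (tension)
  F[2-4] = +492.1234 N (tension)
  F[3-4] = -1113.1492 N (compression)
  F[3-5] = -0.0000 N (compression)
  F[4-5] = +0.0000 N (tension)
  Rx@0 = +1048.9200 N
  Ry@0 = +1131.8734 N
  Ry@4 = +998.4566 N

-602.354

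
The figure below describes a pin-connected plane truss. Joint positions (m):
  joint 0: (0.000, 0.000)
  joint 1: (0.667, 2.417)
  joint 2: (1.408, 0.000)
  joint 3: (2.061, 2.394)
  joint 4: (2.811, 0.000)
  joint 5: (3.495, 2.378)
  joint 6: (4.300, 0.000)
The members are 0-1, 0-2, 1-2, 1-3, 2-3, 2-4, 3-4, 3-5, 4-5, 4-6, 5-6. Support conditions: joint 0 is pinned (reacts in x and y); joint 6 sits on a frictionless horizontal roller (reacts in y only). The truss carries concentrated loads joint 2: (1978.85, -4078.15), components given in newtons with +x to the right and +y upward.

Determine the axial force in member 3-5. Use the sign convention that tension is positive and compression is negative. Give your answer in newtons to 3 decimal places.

-833.519

N=7 nodes, M=11 members, R=3 reactions → 2N=14, M+R=14
member 0 (0-1): L=2.5073, (cx,cy)=(0.2660,0.9640)
member 1 (0-2): L=1.4080, (cx,cy)=(1.0000,0.0000)
member 2 (1-2): L=2.5280, (cx,cy)=(0.2931,-0.9561)
member 3 (1-3): L=1.3942, (cx,cy)=(0.9999,-0.0165)
member 4 (2-3): L=2.4815, (cx,cy)=(0.2632,0.9648)
member 5 (2-4): L=1.4030, (cx,cy)=(1.0000,0.0000)
member 6 (3-4): L=2.5087, (cx,cy)=(0.2990,-0.9543)
member 7 (3-5): L=1.4341, (cx,cy)=(0.9999,-0.0112)
member 8 (4-5): L=2.4744, (cx,cy)=(0.2764,0.9610)
member 9 (4-6): L=1.4890, (cx,cy)=(1.0000,0.0000)
member 10 (5-6): L=2.5106, (cx,cy)=(0.3206,-0.9472)
solve A·x = −loads:
  F[0-1] = -2845.3156 N (compression)
  F[0-2] = +2735.7565 N (tension)
  F[1-2] = +2896.5103 N (tension)
  F[1-3] = -1606.1293 N (compression)
  F[2-3] = +1356.6774 N (tension)
  F[2-4] = +1248.8991 N (tension)
  F[3-4] = -1389.6086 N (compression)
  F[3-5] = -833.5194 N (compression)
  F[4-5] = +1379.8231 N (tension)
  F[4-6] = +452.0447 N (tension)
  F[5-6] = -1409.7953 N (compression)
  Rx@0 = -1978.8500 N
  Ry@0 = +2742.7930 N
  Ry@6 = +1335.3570 N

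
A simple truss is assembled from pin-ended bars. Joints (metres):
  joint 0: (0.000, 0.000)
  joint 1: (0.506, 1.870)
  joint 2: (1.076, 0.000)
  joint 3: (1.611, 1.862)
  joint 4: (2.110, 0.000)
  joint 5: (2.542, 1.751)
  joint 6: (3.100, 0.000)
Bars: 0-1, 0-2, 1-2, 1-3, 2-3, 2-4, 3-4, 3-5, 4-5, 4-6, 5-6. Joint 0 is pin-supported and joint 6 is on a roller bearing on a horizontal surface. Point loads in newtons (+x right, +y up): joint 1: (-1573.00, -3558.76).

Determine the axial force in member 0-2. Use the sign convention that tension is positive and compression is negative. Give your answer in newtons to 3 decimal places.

-510.467

N=7 nodes, M=11 members, R=3 reactions → 2N=14, M+R=14
member 0 (0-1): L=1.9372, (cx,cy)=(0.2612,0.9653)
member 1 (0-2): L=1.0760, (cx,cy)=(1.0000,0.0000)
member 2 (1-2): L=1.9549, (cx,cy)=(0.2916,-0.9565)
member 3 (1-3): L=1.1050, (cx,cy)=(1.0000,-0.0072)
member 4 (2-3): L=1.9373, (cx,cy)=(0.2762,0.9611)
member 5 (2-4): L=1.0340, (cx,cy)=(1.0000,0.0000)
member 6 (3-4): L=1.9277, (cx,cy)=(0.2589,-0.9659)
member 7 (3-5): L=0.9376, (cx,cy)=(0.9930,-0.1184)
member 8 (4-5): L=1.8035, (cx,cy)=(0.2395,0.9709)
member 9 (4-6): L=0.9900, (cx,cy)=(1.0000,0.0000)
member 10 (5-6): L=1.8378, (cx,cy)=(0.3036,-0.9528)
solve A·x = −loads:
  F[0-1] = -4067.9680 N (compression)
  F[0-2] = -510.4669 N (compression)
  F[1-2] = +381.6871 N (tension)
  F[1-3] = +399.1894 N (tension)
  F[2-3] = -379.8746 N (compression)
  F[2-4] = -294.2756 N (compression)
  F[3-4] = +356.0303 N (tension)
  F[3-5] = +203.5461 N (tension)
  F[4-5] = -354.2069 N (compression)
  F[4-6] = -117.2701 N (compression)
  F[5-6] = +386.2265 N (tension)
  Rx@0 = +1573.0000 N
  Ry@0 = +3926.7527 N
  Ry@6 = -367.9927 N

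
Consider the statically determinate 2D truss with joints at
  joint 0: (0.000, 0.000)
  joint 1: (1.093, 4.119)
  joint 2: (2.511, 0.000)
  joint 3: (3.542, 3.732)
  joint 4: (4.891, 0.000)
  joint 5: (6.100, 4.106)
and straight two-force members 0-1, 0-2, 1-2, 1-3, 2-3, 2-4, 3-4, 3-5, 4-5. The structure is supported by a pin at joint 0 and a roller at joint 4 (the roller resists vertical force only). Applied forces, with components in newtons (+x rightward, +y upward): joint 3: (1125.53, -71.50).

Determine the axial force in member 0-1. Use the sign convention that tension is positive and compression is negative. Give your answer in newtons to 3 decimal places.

N=6 nodes, M=9 members, R=3 reactions → 2N=12, M+R=12
member 0 (0-1): L=4.2616, (cx,cy)=(0.2565,0.9665)
member 1 (0-2): L=2.5110, (cx,cy)=(1.0000,0.0000)
member 2 (1-2): L=4.3562, (cx,cy)=(0.3255,-0.9455)
member 3 (1-3): L=2.4794, (cx,cy)=(0.9877,-0.1561)
member 4 (2-3): L=3.8718, (cx,cy)=(0.2663,0.9639)
member 5 (2-4): L=2.3800, (cx,cy)=(1.0000,0.0000)
member 6 (3-4): L=3.9683, (cx,cy)=(0.3399,-0.9404)
member 7 (3-5): L=2.5852, (cx,cy)=(0.9895,0.1447)
member 8 (4-5): L=4.2803, (cx,cy)=(0.2825,0.9593)
solve A·x = −loads:
  F[0-1] = +868.1367 N (tension)
  F[0-2] = +902.8708 N (tension)
  F[1-2] = -977.8348 N (compression)
  F[1-3] = +547.6664 N (tension)
  F[2-3] = +959.2137 N (tension)
  F[2-4] = +329.1521 N (tension)
  F[3-4] = -968.2605 N (compression)
  F[3-5] = -0.0000 N (tension)
  F[4-5] = -0.0000 N (tension)
  Rx@0 = -1125.5300 N
  Ry@0 = -839.0972 N
  Ry@4 = +910.5972 N

868.137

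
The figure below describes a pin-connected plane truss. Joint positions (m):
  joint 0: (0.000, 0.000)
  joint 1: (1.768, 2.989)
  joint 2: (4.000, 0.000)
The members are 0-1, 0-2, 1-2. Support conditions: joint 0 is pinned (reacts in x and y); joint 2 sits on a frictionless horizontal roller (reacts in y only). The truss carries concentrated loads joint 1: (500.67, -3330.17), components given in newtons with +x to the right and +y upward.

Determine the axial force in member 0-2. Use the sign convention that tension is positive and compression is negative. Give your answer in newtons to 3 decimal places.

N=3 nodes, M=3 members, R=3 reactions → 2N=6, M+R=6
member 0 (0-1): L=3.4727, (cx,cy)=(0.5091,0.8607)
member 1 (0-2): L=4.0000, (cx,cy)=(1.0000,0.0000)
member 2 (1-2): L=3.7304, (cx,cy)=(0.5983,-0.8013)
solve A·x = −loads:
  F[0-1] = -1724.2991 N (compression)
  F[0-2] = +1378.5238 N (tension)
  F[1-2] = -2303.9680 N (compression)
  Rx@0 = -500.6700 N
  Ry@0 = +1484.1092 N
  Ry@2 = +1846.0608 N

1378.524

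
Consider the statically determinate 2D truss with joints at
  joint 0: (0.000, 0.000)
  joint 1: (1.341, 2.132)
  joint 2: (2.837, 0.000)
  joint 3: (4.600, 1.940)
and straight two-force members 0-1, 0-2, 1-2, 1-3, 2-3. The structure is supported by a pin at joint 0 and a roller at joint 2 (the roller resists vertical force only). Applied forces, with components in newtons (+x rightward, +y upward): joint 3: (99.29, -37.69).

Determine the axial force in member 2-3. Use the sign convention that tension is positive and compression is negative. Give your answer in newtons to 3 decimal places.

-40.838

N=4 nodes, M=5 members, R=3 reactions → 2N=8, M+R=8
member 0 (0-1): L=2.5187, (cx,cy)=(0.5324,0.8465)
member 1 (0-2): L=2.8370, (cx,cy)=(1.0000,0.0000)
member 2 (1-2): L=2.6045, (cx,cy)=(0.5744,-0.8186)
member 3 (1-3): L=3.2647, (cx,cy)=(0.9983,-0.0588)
member 4 (2-3): L=2.6214, (cx,cy)=(0.6725,0.7401)
solve A·x = −loads:
  F[0-1] = +107.8803 N (tension)
  F[0-2] = +41.8520 N (tension)
  F[1-2] = -120.6793 N (compression)
  F[1-3] = +126.9748 N (tension)
  F[2-3] = -40.8377 N (compression)
  Rx@0 = -99.2900 N
  Ry@0 = -91.3183 N
  Ry@2 = +129.0083 N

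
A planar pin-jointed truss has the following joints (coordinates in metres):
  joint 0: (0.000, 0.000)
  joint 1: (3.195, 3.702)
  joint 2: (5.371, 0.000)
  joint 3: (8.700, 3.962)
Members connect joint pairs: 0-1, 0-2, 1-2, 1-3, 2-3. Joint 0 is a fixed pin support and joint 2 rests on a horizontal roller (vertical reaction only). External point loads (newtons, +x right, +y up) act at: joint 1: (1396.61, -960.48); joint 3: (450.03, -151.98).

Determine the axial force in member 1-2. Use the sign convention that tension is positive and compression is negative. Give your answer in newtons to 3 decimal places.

N=4 nodes, M=5 members, R=3 reactions → 2N=8, M+R=8
member 0 (0-1): L=4.8901, (cx,cy)=(0.6534,0.7570)
member 1 (0-2): L=5.3710, (cx,cy)=(1.0000,0.0000)
member 2 (1-2): L=4.2942, (cx,cy)=(0.5067,-0.8621)
member 3 (1-3): L=5.5111, (cx,cy)=(0.9989,0.0472)
member 4 (2-3): L=5.1749, (cx,cy)=(0.6433,0.7656)
solve A·x = −loads:
  F[0-1] = +1320.4865 N (tension)
  F[0-2] = +983.8813 N (tension)
  F[1-2] = -2240.7243 N (compression)
  F[1-3] = +602.2731 N (tension)
  F[2-3] = -235.6184 N (compression)
  Rx@0 = -1846.6400 N
  Ry@0 = -999.6660 N
  Ry@2 = +2112.1260 N

-2240.724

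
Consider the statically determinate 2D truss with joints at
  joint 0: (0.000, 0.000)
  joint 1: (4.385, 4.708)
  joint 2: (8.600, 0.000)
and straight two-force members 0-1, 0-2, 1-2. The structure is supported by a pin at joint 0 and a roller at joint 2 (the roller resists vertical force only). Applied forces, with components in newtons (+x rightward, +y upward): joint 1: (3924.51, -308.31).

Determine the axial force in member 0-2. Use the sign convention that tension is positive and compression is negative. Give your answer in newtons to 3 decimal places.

N=3 nodes, M=3 members, R=3 reactions → 2N=6, M+R=6
member 0 (0-1): L=6.4338, (cx,cy)=(0.6816,0.7318)
member 1 (0-2): L=8.6000, (cx,cy)=(1.0000,0.0000)
member 2 (1-2): L=6.3191, (cx,cy)=(0.6670,-0.7450)
solve A·x = −loads:
  F[0-1] = +2729.4812 N (tension)
  F[0-2] = +2064.2070 N (tension)
  F[1-2] = -3094.6634 N (compression)
  Rx@0 = -3924.5100 N
  Ry@0 = -1997.3333 N
  Ry@2 = +2305.6433 N

2064.207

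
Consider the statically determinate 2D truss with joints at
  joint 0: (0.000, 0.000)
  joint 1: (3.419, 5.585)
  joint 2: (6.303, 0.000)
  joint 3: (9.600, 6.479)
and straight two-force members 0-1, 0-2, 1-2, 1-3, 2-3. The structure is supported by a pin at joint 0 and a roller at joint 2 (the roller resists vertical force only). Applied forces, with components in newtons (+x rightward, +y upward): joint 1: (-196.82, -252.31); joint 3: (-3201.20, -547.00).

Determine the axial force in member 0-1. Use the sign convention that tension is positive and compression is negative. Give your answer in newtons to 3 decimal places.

-3862.579

N=4 nodes, M=5 members, R=3 reactions → 2N=8, M+R=8
member 0 (0-1): L=6.5484, (cx,cy)=(0.5221,0.8529)
member 1 (0-2): L=6.3030, (cx,cy)=(1.0000,0.0000)
member 2 (1-2): L=6.2857, (cx,cy)=(0.4588,-0.8885)
member 3 (1-3): L=6.2453, (cx,cy)=(0.9897,0.1431)
member 4 (2-3): L=7.2696, (cx,cy)=(0.4535,0.8912)
solve A·x = −loads:
  F[0-1] = -3862.5786 N (compression)
  F[0-2] = -1381.3260 N (compression)
  F[1-2] = +2910.0455 N (tension)
  F[1-3] = -3187.8954 N (compression)
  F[2-3] = -101.7251 N (compression)
  Rx@0 = +3398.0200 N
  Ry@0 = +3294.3071 N
  Ry@2 = -2494.9971 N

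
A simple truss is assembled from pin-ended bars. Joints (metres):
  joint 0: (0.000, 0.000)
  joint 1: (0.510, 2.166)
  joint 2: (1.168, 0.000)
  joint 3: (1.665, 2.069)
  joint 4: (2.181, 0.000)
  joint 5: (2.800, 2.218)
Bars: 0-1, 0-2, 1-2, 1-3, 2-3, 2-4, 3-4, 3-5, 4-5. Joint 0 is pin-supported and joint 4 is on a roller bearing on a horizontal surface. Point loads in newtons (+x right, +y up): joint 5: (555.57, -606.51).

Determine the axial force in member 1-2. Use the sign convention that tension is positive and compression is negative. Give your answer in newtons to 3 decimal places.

-806.197

N=6 nodes, M=9 members, R=3 reactions → 2N=12, M+R=12
member 0 (0-1): L=2.2252, (cx,cy)=(0.2292,0.9734)
member 1 (0-2): L=1.1680, (cx,cy)=(1.0000,0.0000)
member 2 (1-2): L=2.2637, (cx,cy)=(0.2907,-0.9568)
member 3 (1-3): L=1.1591, (cx,cy)=(0.9965,-0.0837)
member 4 (2-3): L=2.1279, (cx,cy)=(0.2336,0.9723)
member 5 (2-4): L=1.0130, (cx,cy)=(1.0000,0.0000)
member 6 (3-4): L=2.1324, (cx,cy)=(0.2420,-0.9703)
member 7 (3-5): L=1.1447, (cx,cy)=(0.9915,0.1302)
member 8 (4-5): L=2.3028, (cx,cy)=(0.2688,0.9632)
solve A·x = −loads:
  F[0-1] = +757.2892 N (tension)
  F[0-2] = +382.0072 N (tension)
  F[1-2] = -806.1968 N (compression)
  F[1-3] = +409.3355 N (tension)
  F[2-3] = +793.3313 N (tension)
  F[2-4] = -37.6267 N (compression)
  F[3-4] = -657.9112 N (compression)
  F[3-5] = +758.8563 N (tension)
  F[4-5] = -732.2341 N (compression)
  Rx@0 = -555.5700 N
  Ry@0 = -737.1316 N
  Ry@4 = +1343.6416 N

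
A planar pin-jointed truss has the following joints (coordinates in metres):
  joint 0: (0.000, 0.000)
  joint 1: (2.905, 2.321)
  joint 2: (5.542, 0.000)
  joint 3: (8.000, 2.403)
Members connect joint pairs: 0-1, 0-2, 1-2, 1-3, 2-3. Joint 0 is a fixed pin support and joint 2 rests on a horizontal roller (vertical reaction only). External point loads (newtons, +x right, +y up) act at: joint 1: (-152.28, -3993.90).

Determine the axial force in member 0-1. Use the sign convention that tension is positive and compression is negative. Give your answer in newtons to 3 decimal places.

-3146.663

N=4 nodes, M=5 members, R=3 reactions → 2N=8, M+R=8
member 0 (0-1): L=3.7183, (cx,cy)=(0.7813,0.6242)
member 1 (0-2): L=5.5420, (cx,cy)=(1.0000,0.0000)
member 2 (1-2): L=3.5129, (cx,cy)=(0.7507,-0.6607)
member 3 (1-3): L=5.0957, (cx,cy)=(0.9999,0.0161)
member 4 (2-3): L=3.4375, (cx,cy)=(0.7151,0.6991)
solve A·x = −loads:
  F[0-1] = -3146.6634 N (compression)
  F[0-2] = +2306.0893 N (tension)
  F[1-2] = -3072.1175 N (compression)
  F[1-3] = -0.0000 N (compression)
  F[2-3] = +0.0000 N (tension)
  Rx@0 = +152.2800 N
  Ry@0 = +1964.1567 N
  Ry@2 = +2029.7433 N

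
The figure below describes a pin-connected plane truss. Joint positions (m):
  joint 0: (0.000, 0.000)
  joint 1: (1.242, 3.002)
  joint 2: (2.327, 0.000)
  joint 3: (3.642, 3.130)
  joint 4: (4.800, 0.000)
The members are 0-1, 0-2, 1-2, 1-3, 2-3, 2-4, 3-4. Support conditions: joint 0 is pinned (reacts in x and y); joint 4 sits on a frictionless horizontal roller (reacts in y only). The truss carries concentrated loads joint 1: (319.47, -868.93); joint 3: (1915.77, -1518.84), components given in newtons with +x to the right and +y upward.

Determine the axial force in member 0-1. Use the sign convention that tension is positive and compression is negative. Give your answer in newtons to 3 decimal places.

N=5 nodes, M=7 members, R=3 reactions → 2N=10, M+R=10
member 0 (0-1): L=3.2488, (cx,cy)=(0.3823,0.9240)
member 1 (0-2): L=2.3270, (cx,cy)=(1.0000,0.0000)
member 2 (1-2): L=3.1921, (cx,cy)=(0.3399,-0.9405)
member 3 (1-3): L=2.4034, (cx,cy)=(0.9986,0.0533)
member 4 (2-3): L=3.3950, (cx,cy)=(0.3873,0.9219)
member 5 (2-4): L=2.4730, (cx,cy)=(1.0000,0.0000)
member 6 (3-4): L=3.3373, (cx,cy)=(0.3470,-0.9379)
solve A·x = −loads:
  F[0-1] = +474.5783 N (tension)
  F[0-2] = +2053.8099 N (tension)
  F[1-2] = -1371.6233 N (compression)
  F[1-3] = +328.6497 N (tension)
  F[2-3] = +1399.1755 N (tension)
  F[2-4] = +1045.6403 N (tension)
  F[3-4] = -3013.5245 N (compression)
  Rx@0 = -2235.2400 N
  Ry@0 = -438.5290 N
  Ry@4 = +2826.2990 N

474.578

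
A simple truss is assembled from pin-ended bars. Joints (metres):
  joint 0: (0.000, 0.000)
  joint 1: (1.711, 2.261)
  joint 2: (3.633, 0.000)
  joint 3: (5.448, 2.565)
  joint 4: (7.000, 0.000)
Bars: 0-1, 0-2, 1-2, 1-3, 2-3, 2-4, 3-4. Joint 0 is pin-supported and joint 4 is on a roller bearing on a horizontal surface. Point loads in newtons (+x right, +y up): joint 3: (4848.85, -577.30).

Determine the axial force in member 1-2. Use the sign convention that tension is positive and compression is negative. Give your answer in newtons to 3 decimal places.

-1899.410

N=5 nodes, M=7 members, R=3 reactions → 2N=10, M+R=10
member 0 (0-1): L=2.8354, (cx,cy)=(0.6034,0.7974)
member 1 (0-2): L=3.6330, (cx,cy)=(1.0000,0.0000)
member 2 (1-2): L=2.9675, (cx,cy)=(0.6477,-0.7619)
member 3 (1-3): L=3.7493, (cx,cy)=(0.9967,0.0811)
member 4 (2-3): L=3.1422, (cx,cy)=(0.5776,0.8163)
member 5 (2-4): L=3.3670, (cx,cy)=(1.0000,0.0000)
member 6 (3-4): L=2.9980, (cx,cy)=(0.5177,-0.8556)
solve A·x = −loads:
  F[0-1] = +2067.6434 N (tension)
  F[0-2] = +3601.1583 N (tension)
  F[1-2] = -1899.4101 N (compression)
  F[1-3] = +2486.0828 N (tension)
  F[2-3] = +1772.8501 N (tension)
  F[2-4] = +1346.9191 N (tension)
  F[3-4] = -2601.8342 N (compression)
  Rx@0 = -4848.8500 N
  Ry@0 = -1648.7615 N
  Ry@4 = +2226.0615 N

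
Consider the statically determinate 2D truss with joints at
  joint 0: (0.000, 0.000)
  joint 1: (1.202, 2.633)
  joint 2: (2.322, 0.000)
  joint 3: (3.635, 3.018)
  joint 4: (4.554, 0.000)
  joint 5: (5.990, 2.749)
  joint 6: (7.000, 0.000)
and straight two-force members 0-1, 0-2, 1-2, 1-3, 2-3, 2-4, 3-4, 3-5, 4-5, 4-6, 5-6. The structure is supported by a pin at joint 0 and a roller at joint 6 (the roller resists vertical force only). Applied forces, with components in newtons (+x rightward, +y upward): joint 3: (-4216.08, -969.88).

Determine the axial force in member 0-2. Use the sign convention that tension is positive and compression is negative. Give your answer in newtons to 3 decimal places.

N=7 nodes, M=11 members, R=3 reactions → 2N=14, M+R=14
member 0 (0-1): L=2.8944, (cx,cy)=(0.4153,0.9097)
member 1 (0-2): L=2.3220, (cx,cy)=(1.0000,0.0000)
member 2 (1-2): L=2.8613, (cx,cy)=(0.3914,-0.9202)
member 3 (1-3): L=2.4633, (cx,cy)=(0.9877,0.1563)
member 4 (2-3): L=3.2912, (cx,cy)=(0.3989,0.9170)
member 5 (2-4): L=2.2320, (cx,cy)=(1.0000,0.0000)
member 6 (3-4): L=3.1548, (cx,cy)=(0.2913,-0.9566)
member 7 (3-5): L=2.3703, (cx,cy)=(0.9935,-0.1135)
member 8 (4-5): L=3.1015, (cx,cy)=(0.4630,0.8864)
member 9 (4-6): L=2.4460, (cx,cy)=(1.0000,0.0000)
member 10 (5-6): L=2.9287, (cx,cy)=(0.3449,-0.9387)
solve A·x = −loads:
  F[0-1] = -2510.7079 N (compression)
  F[0-2] = -3173.4178 N (compression)
  F[1-2] = +2157.4911 N (tension)
  F[1-3] = -1910.6487 N (compression)
  F[2-3] = -2165.0906 N (compression)
  F[2-4] = -1465.1776 N (compression)
  F[3-4] = +1241.9107 N (tension)
  F[3-5] = +1110.5835 N (tension)
  F[4-5] = -1340.3787 N (compression)
  F[4-6] = -482.8042 N (compression)
  F[5-6] = +1399.9740 N (tension)
  Rx@0 = +4216.0800 N
  Ry@0 = +2283.9679 N
  Ry@6 = -1314.0879 N

-3173.418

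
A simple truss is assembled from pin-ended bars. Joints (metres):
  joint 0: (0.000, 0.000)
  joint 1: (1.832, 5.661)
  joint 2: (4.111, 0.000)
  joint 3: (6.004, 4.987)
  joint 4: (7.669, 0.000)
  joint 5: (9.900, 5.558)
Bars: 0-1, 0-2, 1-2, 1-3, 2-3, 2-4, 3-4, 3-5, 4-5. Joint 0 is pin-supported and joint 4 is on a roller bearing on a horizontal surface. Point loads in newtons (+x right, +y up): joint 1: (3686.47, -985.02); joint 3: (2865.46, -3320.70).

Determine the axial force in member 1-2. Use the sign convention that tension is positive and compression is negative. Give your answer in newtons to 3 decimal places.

-4227.031

N=6 nodes, M=9 members, R=3 reactions → 2N=12, M+R=12
member 0 (0-1): L=5.9501, (cx,cy)=(0.3079,0.9514)
member 1 (0-2): L=4.1110, (cx,cy)=(1.0000,0.0000)
member 2 (1-2): L=6.1025, (cx,cy)=(0.3735,-0.9276)
member 3 (1-3): L=4.2261, (cx,cy)=(0.9872,-0.1595)
member 4 (2-3): L=5.3342, (cx,cy)=(0.3549,0.9349)
member 5 (2-4): L=3.5580, (cx,cy)=(1.0000,0.0000)
member 6 (3-4): L=5.2576, (cx,cy)=(0.3167,-0.9485)
member 7 (3-5): L=3.9376, (cx,cy)=(0.9894,0.1450)
member 8 (4-5): L=5.9891, (cx,cy)=(0.3725,0.9280)
solve A·x = −loads:
  F[0-1] = +3272.9154 N (tension)
  F[0-2] = +5544.2113 N (tension)
  F[1-2] = -4227.0311 N (compression)
  F[1-3] = -1114.4214 N (compression)
  F[2-3] = +4194.1958 N (tension)
  F[2-4] = +2477.1797 N (tension)
  F[3-4] = -7822.2395 N (compression)
  F[3-5] = -0.0000 N (compression)
  F[4-5] = +0.0000 N (tension)
  Rx@0 = -6551.9300 N
  Ry@0 = -3113.9169 N
  Ry@4 = +7419.6369 N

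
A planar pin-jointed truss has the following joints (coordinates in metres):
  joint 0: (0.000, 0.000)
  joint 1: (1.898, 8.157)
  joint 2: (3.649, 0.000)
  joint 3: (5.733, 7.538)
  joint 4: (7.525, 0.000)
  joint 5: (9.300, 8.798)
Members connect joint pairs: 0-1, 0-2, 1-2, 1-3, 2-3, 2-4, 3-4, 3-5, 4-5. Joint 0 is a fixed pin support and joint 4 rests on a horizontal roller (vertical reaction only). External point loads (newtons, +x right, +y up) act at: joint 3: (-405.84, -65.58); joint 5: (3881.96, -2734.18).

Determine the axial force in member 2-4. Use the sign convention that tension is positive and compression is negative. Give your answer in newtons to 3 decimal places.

-145.185

N=6 nodes, M=9 members, R=3 reactions → 2N=12, M+R=12
member 0 (0-1): L=8.3749, (cx,cy)=(0.2266,0.9740)
member 1 (0-2): L=3.6490, (cx,cy)=(1.0000,0.0000)
member 2 (1-2): L=8.3428, (cx,cy)=(0.2099,-0.9777)
member 3 (1-3): L=3.8846, (cx,cy)=(0.9872,-0.1593)
member 4 (2-3): L=7.8208, (cx,cy)=(0.2665,0.9638)
member 5 (2-4): L=3.8760, (cx,cy)=(1.0000,0.0000)
member 6 (3-4): L=7.7481, (cx,cy)=(0.2313,-0.9729)
member 7 (3-5): L=3.7830, (cx,cy)=(0.9429,0.3331)
member 8 (4-5): L=8.9753, (cx,cy)=(0.1978,0.9802)
solve A·x = −loads:
  F[0-1] = +4888.6475 N (tension)
  F[0-2] = +2368.2087 N (tension)
  F[1-2] = -5234.1725 N (compression)
  F[1-3] = +2235.0222 N (tension)
  F[2-3] = +5309.5681 N (tension)
  F[2-4] = -145.1845 N (compression)
  F[3-4] = -3228.2758 N (compression)
  F[3-5] = +5062.8677 N (tension)
  F[4-5] = -4509.5305 N (compression)
  Rx@0 = -3476.1200 N
  Ry@0 = -4761.4501 N
  Ry@4 = +7561.2101 N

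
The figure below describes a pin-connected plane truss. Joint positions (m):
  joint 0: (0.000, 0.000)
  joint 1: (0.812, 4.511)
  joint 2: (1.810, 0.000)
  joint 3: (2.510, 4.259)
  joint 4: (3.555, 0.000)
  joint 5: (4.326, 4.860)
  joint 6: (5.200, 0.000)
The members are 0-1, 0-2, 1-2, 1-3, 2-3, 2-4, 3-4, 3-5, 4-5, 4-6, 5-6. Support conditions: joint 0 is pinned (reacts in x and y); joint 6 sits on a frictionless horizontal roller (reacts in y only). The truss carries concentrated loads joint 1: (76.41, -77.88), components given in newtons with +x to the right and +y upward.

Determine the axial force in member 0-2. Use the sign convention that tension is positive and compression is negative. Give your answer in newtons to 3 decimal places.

76.308

N=7 nodes, M=11 members, R=3 reactions → 2N=14, M+R=14
member 0 (0-1): L=4.5835, (cx,cy)=(0.1772,0.9842)
member 1 (0-2): L=1.8100, (cx,cy)=(1.0000,0.0000)
member 2 (1-2): L=4.6201, (cx,cy)=(0.2160,-0.9764)
member 3 (1-3): L=1.7166, (cx,cy)=(0.9892,-0.1468)
member 4 (2-3): L=4.3161, (cx,cy)=(0.1622,0.9868)
member 5 (2-4): L=1.7450, (cx,cy)=(1.0000,0.0000)
member 6 (3-4): L=4.3853, (cx,cy)=(0.2383,-0.9712)
member 7 (3-5): L=1.9129, (cx,cy)=(0.9494,0.3142)
member 8 (4-5): L=4.9208, (cx,cy)=(0.1567,0.9876)
member 9 (4-6): L=1.6450, (cx,cy)=(1.0000,0.0000)
member 10 (5-6): L=4.9380, (cx,cy)=(0.1770,-0.9842)
solve A·x = −loads:
  F[0-1] = +0.5760 N (tension)
  F[0-2] = +76.3079 N (tension)
  F[1-2] = -71.0789 N (compression)
  F[1-3] = -61.6215 N (compression)
  F[2-3] = +70.3319 N (tension)
  F[2-4] = +49.5474 N (tension)
  F[3-4] = -90.3233 N (compression)
  F[3-5] = -29.5186 N (compression)
  F[4-5] = +88.8183 N (tension)
  F[4-6] = +14.1075 N (tension)
  F[5-6] = -79.7054 N (compression)
  Rx@0 = -76.4100 N
  Ry@0 = -0.5669 N
  Ry@6 = +78.4469 N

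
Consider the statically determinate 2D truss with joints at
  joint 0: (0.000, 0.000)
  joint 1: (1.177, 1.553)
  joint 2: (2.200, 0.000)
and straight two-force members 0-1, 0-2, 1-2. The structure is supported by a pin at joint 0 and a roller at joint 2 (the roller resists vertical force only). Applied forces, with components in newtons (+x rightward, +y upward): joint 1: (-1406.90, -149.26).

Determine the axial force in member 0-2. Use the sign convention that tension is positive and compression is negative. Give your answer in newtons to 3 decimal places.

-601.607

N=3 nodes, M=3 members, R=3 reactions → 2N=6, M+R=6
member 0 (0-1): L=1.9486, (cx,cy)=(0.6040,0.7970)
member 1 (0-2): L=2.2000, (cx,cy)=(1.0000,0.0000)
member 2 (1-2): L=1.8597, (cx,cy)=(0.5501,-0.8351)
solve A·x = −loads:
  F[0-1] = -1333.2324 N (compression)
  F[0-2] = -601.6066 N (compression)
  F[1-2] = +1093.6307 N (tension)
  Rx@0 = +1406.9000 N
  Ry@0 = +1062.5494 N
  Ry@2 = -913.2894 N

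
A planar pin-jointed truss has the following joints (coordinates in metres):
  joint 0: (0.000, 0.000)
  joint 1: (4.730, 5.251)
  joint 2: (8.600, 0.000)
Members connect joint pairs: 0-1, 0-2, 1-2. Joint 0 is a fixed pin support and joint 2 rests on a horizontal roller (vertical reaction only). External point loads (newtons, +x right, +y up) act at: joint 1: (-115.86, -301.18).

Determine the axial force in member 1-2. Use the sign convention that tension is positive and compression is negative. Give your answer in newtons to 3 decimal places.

N=3 nodes, M=3 members, R=3 reactions → 2N=6, M+R=6
member 0 (0-1): L=7.0672, (cx,cy)=(0.6693,0.7430)
member 1 (0-2): L=8.6000, (cx,cy)=(1.0000,0.0000)
member 2 (1-2): L=6.5230, (cx,cy)=(0.5933,-0.8050)
solve A·x = −loads:
  F[0-1] = -277.6197 N (compression)
  F[0-2] = +69.9467 N (tension)
  F[1-2] = -117.8978 N (compression)
  Rx@0 = +115.8600 N
  Ry@0 = +206.2730 N
  Ry@2 = +94.9070 N

-117.898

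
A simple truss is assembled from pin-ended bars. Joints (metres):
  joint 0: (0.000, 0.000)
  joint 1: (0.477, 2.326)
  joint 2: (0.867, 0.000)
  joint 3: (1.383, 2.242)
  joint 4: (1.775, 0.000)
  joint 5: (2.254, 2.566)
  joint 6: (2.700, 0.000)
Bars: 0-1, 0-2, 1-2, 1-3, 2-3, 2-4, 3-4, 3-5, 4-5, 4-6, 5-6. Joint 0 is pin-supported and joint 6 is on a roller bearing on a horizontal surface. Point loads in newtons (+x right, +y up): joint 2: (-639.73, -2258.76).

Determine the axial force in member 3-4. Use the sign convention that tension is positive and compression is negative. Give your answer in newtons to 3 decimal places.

N=7 nodes, M=11 members, R=3 reactions → 2N=14, M+R=14
member 0 (0-1): L=2.3744, (cx,cy)=(0.2009,0.9796)
member 1 (0-2): L=0.8670, (cx,cy)=(1.0000,0.0000)
member 2 (1-2): L=2.3585, (cx,cy)=(0.1654,-0.9862)
member 3 (1-3): L=0.9099, (cx,cy)=(0.9957,-0.0923)
member 4 (2-3): L=2.3006, (cx,cy)=(0.2243,0.9745)
member 5 (2-4): L=0.9080, (cx,cy)=(1.0000,0.0000)
member 6 (3-4): L=2.2760, (cx,cy)=(0.1722,-0.9851)
member 7 (3-5): L=0.9293, (cx,cy)=(0.9373,0.3486)
member 8 (4-5): L=2.6103, (cx,cy)=(0.1835,0.9830)
member 9 (4-6): L=0.9250, (cx,cy)=(1.0000,0.0000)
member 10 (5-6): L=2.6045, (cx,cy)=(0.1712,-0.9852)
solve A·x = −loads:
  F[0-1] = -1565.3595 N (compression)
  F[0-2] = -325.2613 N (compression)
  F[1-2] = +1609.4353 N (tension)
  F[1-3] = -583.0975 N (compression)
  F[2-3] = +689.0364 N (tension)
  F[2-4] = +426.0647 N (tension)
  F[3-4] = -842.4200 N (compression)
  F[3-5] = -299.7839 N (compression)
  F[4-5] = +844.1658 N (tension)
  F[4-6] = +126.0676 N (tension)
  F[5-6] = -736.1874 N (compression)
  Rx@0 = +639.7300 N
  Ry@0 = +1533.4471 N
  Ry@6 = +725.3129 N

-842.420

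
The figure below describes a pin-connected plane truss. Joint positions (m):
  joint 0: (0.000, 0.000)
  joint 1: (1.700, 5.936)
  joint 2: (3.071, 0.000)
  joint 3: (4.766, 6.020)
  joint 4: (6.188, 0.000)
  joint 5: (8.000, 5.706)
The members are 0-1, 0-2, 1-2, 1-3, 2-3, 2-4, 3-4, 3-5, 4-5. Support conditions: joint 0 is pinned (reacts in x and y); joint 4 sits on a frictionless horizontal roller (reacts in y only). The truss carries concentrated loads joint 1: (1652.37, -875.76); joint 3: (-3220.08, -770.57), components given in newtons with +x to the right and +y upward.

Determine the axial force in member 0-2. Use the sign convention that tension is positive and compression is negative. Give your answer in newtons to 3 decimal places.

-891.885

N=6 nodes, M=9 members, R=3 reactions → 2N=12, M+R=12
member 0 (0-1): L=6.1746, (cx,cy)=(0.2753,0.9614)
member 1 (0-2): L=3.0710, (cx,cy)=(1.0000,0.0000)
member 2 (1-2): L=6.0923, (cx,cy)=(0.2250,-0.9743)
member 3 (1-3): L=3.0672, (cx,cy)=(0.9996,0.0274)
member 4 (2-3): L=6.2541, (cx,cy)=(0.2710,0.9626)
member 5 (2-4): L=3.1170, (cx,cy)=(1.0000,0.0000)
member 6 (3-4): L=6.1857, (cx,cy)=(0.2299,-0.9732)
member 7 (3-5): L=3.2492, (cx,cy)=(0.9953,-0.0966)
member 8 (4-5): L=5.9868, (cx,cy)=(0.3027,0.9531)
solve A·x = −loads:
  F[0-1] = -2454.6886 N (compression)
  F[0-2] = -891.8851 N (compression)
  F[1-2] = +1448.4990 N (tension)
  F[1-3] = -2655.1600 N (compression)
  F[2-3] = -1466.2212 N (compression)
  F[2-4] = -168.5357 N (compression)
  F[3-4] = +733.1263 N (tension)
  F[3-5] = +0.0000 N (tension)
  F[4-5] = -0.0000 N (compression)
  Rx@0 = +1567.7100 N
  Ry@0 = +2359.8214 N
  Ry@4 = -713.4914 N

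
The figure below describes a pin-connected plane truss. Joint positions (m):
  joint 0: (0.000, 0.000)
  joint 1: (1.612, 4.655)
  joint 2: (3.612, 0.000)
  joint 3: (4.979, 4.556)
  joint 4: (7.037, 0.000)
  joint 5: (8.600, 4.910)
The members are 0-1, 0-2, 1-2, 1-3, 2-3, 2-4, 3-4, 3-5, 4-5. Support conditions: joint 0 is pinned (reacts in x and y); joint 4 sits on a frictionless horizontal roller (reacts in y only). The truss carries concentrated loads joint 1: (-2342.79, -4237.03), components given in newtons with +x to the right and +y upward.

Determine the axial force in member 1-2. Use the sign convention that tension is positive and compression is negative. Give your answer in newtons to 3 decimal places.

N=6 nodes, M=9 members, R=3 reactions → 2N=12, M+R=12
member 0 (0-1): L=4.9262, (cx,cy)=(0.3272,0.9449)
member 1 (0-2): L=3.6120, (cx,cy)=(1.0000,0.0000)
member 2 (1-2): L=5.0665, (cx,cy)=(0.3948,-0.9188)
member 3 (1-3): L=3.3685, (cx,cy)=(0.9996,-0.0294)
member 4 (2-3): L=4.7567, (cx,cy)=(0.2874,0.9578)
member 5 (2-4): L=3.4250, (cx,cy)=(1.0000,0.0000)
member 6 (3-4): L=4.9992, (cx,cy)=(0.4117,-0.9113)
member 7 (3-5): L=3.6383, (cx,cy)=(0.9953,0.0973)
member 8 (4-5): L=5.1528, (cx,cy)=(0.3033,0.9529)
solve A·x = −loads:
  F[0-1] = -5096.8007 N (compression)
  F[0-2] = -674.9685 N (compression)
  F[1-2] = +616.5482 N (tension)
  F[1-3] = +431.7709 N (tension)
  F[2-3] = -591.4262 N (compression)
  F[2-4] = -261.6165 N (compression)
  F[3-4] = +635.5133 N (tension)
  F[3-5] = +0.0000 N (tension)
  F[4-5] = -0.0000 N (compression)
  Rx@0 = +2342.7900 N
  Ry@0 = +4816.1966 N
  Ry@4 = -579.1666 N

616.548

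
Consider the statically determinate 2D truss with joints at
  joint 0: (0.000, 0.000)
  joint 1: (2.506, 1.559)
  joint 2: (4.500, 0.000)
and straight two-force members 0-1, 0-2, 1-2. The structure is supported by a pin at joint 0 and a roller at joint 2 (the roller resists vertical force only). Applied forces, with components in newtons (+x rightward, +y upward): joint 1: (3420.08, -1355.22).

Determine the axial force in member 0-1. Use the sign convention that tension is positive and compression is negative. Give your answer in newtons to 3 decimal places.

N=3 nodes, M=3 members, R=3 reactions → 2N=6, M+R=6
member 0 (0-1): L=2.9514, (cx,cy)=(0.8491,0.5282)
member 1 (0-2): L=4.5000, (cx,cy)=(1.0000,0.0000)
member 2 (1-2): L=2.5311, (cx,cy)=(0.7878,-0.6159)
solve A·x = −loads:
  F[0-1] = +1106.2477 N (tension)
  F[0-2] = +2480.7645 N (tension)
  F[1-2] = -3148.9907 N (compression)
  Rx@0 = -3420.0800 N
  Ry@0 = -584.3547 N
  Ry@2 = +1939.5747 N

1106.248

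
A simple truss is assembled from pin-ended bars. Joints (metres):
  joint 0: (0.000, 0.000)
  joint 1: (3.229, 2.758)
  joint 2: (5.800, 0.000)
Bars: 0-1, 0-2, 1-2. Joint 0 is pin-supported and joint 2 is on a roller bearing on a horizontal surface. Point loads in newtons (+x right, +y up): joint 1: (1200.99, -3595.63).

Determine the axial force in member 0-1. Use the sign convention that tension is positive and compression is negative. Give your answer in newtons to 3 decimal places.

N=3 nodes, M=3 members, R=3 reactions → 2N=6, M+R=6
member 0 (0-1): L=4.2465, (cx,cy)=(0.7604,0.6495)
member 1 (0-2): L=5.8000, (cx,cy)=(1.0000,0.0000)
member 2 (1-2): L=3.7705, (cx,cy)=(0.6819,-0.7315)
solve A·x = −loads:
  F[0-1] = -1574.7639 N (compression)
  F[0-2] = +2398.4181 N (tension)
  F[1-2] = -3517.3919 N (compression)
  Rx@0 = -1200.9900 N
  Ry@0 = +1022.7645 N
  Ry@2 = +2572.8655 N

-1574.764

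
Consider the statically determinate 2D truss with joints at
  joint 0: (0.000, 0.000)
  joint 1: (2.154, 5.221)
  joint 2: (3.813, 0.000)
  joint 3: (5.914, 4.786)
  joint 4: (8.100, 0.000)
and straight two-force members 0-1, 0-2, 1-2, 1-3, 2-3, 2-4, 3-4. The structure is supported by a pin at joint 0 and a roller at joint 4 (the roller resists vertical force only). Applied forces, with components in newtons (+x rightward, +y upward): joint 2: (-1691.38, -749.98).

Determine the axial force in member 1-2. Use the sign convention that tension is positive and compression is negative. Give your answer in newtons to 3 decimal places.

N=5 nodes, M=7 members, R=3 reactions → 2N=10, M+R=10
member 0 (0-1): L=5.6479, (cx,cy)=(0.3814,0.9244)
member 1 (0-2): L=3.8130, (cx,cy)=(1.0000,0.0000)
member 2 (1-2): L=5.4782, (cx,cy)=(0.3028,-0.9530)
member 3 (1-3): L=3.7851, (cx,cy)=(0.9934,-0.1149)
member 4 (2-3): L=5.2269, (cx,cy)=(0.4020,0.9157)
member 5 (2-4): L=4.2870, (cx,cy)=(1.0000,0.0000)
member 6 (3-4): L=5.2616, (cx,cy)=(0.4155,-0.9096)
solve A·x = −loads:
  F[0-1] = -429.3881 N (compression)
  F[0-2] = -1527.6191 N (compression)
  F[1-2] = +453.0240 N (tension)
  F[1-3] = -302.9595 N (compression)
  F[2-3] = +347.5416 N (tension)
  F[2-4] = +161.2534 N (tension)
  F[3-4] = -388.1292 N (compression)
  Rx@0 = +1691.3800 N
  Ry@0 = +396.9339 N
  Ry@4 = +353.0461 N

453.024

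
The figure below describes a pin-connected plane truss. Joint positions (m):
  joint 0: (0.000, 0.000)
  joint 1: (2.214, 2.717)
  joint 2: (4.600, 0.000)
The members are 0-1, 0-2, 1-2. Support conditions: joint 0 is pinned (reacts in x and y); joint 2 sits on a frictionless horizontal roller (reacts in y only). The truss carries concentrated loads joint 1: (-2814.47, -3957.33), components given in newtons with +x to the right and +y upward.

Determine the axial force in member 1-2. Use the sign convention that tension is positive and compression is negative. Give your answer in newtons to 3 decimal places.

N=3 nodes, M=3 members, R=3 reactions → 2N=6, M+R=6
member 0 (0-1): L=3.5048, (cx,cy)=(0.6317,0.7752)
member 1 (0-2): L=4.6000, (cx,cy)=(1.0000,0.0000)
member 2 (1-2): L=3.6159, (cx,cy)=(0.6599,-0.7514)
solve A·x = −loads:
  F[0-1] = -4792.2526 N (compression)
  F[0-2] = +212.7881 N (tension)
  F[1-2] = -322.4773 N (compression)
  Rx@0 = +2814.4700 N
  Ry@0 = +3715.0227 N
  Ry@2 = +242.3073 N

-322.477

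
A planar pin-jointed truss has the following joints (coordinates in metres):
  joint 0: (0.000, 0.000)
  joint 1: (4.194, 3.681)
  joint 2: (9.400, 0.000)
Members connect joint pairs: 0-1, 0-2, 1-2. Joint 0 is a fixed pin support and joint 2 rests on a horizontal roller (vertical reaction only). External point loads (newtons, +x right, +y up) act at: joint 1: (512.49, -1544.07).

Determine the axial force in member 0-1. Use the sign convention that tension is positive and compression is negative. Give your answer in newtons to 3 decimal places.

N=3 nodes, M=3 members, R=3 reactions → 2N=6, M+R=6
member 0 (0-1): L=5.5803, (cx,cy)=(0.7516,0.6596)
member 1 (0-2): L=9.4000, (cx,cy)=(1.0000,0.0000)
member 2 (1-2): L=6.3759, (cx,cy)=(0.8165,-0.5773)
solve A·x = −loads:
  F[0-1] = -992.1433 N (compression)
  F[0-2] = +1258.1618 N (tension)
  F[1-2] = -1540.8997 N (compression)
  Rx@0 = -512.4900 N
  Ry@0 = +654.4631 N
  Ry@2 = +889.6069 N

-992.143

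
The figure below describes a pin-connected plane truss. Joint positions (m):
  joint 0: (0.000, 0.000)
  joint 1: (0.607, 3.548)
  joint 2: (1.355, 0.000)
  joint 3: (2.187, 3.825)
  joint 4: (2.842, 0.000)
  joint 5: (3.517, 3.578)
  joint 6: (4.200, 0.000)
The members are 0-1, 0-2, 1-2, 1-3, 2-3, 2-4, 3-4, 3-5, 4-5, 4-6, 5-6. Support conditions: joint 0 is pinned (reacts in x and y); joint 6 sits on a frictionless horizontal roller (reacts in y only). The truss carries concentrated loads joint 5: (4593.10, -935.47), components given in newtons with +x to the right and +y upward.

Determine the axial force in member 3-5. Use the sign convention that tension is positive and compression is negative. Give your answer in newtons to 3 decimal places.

2935.398

N=7 nodes, M=11 members, R=3 reactions → 2N=14, M+R=14
member 0 (0-1): L=3.5995, (cx,cy)=(0.1686,0.9857)
member 1 (0-2): L=1.3550, (cx,cy)=(1.0000,0.0000)
member 2 (1-2): L=3.6260, (cx,cy)=(0.2063,-0.9785)
member 3 (1-3): L=1.6041, (cx,cy)=(0.9850,0.1727)
member 4 (2-3): L=3.9144, (cx,cy)=(0.2125,0.9772)
member 5 (2-4): L=1.4870, (cx,cy)=(1.0000,0.0000)
member 6 (3-4): L=3.8807, (cx,cy)=(0.1688,-0.9857)
member 7 (3-5): L=1.3527, (cx,cy)=(0.9832,-0.1826)
member 8 (4-5): L=3.6411, (cx,cy)=(0.1854,0.9827)
member 9 (4-6): L=1.3580, (cx,cy)=(1.0000,0.0000)
member 10 (5-6): L=3.6426, (cx,cy)=(0.1875,-0.9823)
solve A·x = −loads:
  F[0-1] = +3815.3987 N (tension)
  F[0-2] = +3949.7008 N (tension)
  F[1-2] = -3595.2643 N (compression)
  F[1-3] = +1406.1852 N (tension)
  F[2-3] = +3600.1955 N (tension)
  F[2-4] = +2442.8310 N (tension)
  F[3-4] = -4359.2824 N (compression)
  F[3-5] = +2935.3983 N (tension)
  F[4-5] = +4372.5311 N (tension)
  F[4-6] = +896.4573 N (tension)
  F[5-6] = -4781.0248 N (compression)
  Rx@0 = -4593.1000 N
  Ry@0 = -3760.7585 N
  Ry@6 = +4696.2285 N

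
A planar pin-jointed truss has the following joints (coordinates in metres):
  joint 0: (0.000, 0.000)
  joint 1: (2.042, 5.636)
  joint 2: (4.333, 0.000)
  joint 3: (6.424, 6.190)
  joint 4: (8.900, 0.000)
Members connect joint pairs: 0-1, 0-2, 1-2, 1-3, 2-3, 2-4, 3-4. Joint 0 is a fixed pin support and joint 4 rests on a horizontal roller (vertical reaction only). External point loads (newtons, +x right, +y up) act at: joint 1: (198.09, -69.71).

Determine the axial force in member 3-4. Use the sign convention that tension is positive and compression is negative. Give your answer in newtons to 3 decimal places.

N=5 nodes, M=7 members, R=3 reactions → 2N=10, M+R=10
member 0 (0-1): L=5.9945, (cx,cy)=(0.3406,0.9402)
member 1 (0-2): L=4.3330, (cx,cy)=(1.0000,0.0000)
member 2 (1-2): L=6.0838, (cx,cy)=(0.3766,-0.9264)
member 3 (1-3): L=4.4169, (cx,cy)=(0.9921,0.1254)
member 4 (2-3): L=6.5336, (cx,cy)=(0.3200,0.9474)
member 5 (2-4): L=4.5670, (cx,cy)=(1.0000,0.0000)
member 6 (3-4): L=6.6668, (cx,cy)=(0.3714,-0.9285)
solve A·x = −loads:
  F[0-1] = +76.2890 N (tension)
  F[0-2] = +172.1026 N (tension)
  F[1-2] = -167.5516 N (compression)
  F[1-3] = -109.8752 N (compression)
  F[2-3] = +163.8345 N (tension)
  F[2-4] = +56.5745 N (tension)
  F[3-4] = -152.3316 N (compression)
  Rx@0 = -198.0900 N
  Ry@0 = -71.7263 N
  Ry@4 = +141.4363 N

-152.332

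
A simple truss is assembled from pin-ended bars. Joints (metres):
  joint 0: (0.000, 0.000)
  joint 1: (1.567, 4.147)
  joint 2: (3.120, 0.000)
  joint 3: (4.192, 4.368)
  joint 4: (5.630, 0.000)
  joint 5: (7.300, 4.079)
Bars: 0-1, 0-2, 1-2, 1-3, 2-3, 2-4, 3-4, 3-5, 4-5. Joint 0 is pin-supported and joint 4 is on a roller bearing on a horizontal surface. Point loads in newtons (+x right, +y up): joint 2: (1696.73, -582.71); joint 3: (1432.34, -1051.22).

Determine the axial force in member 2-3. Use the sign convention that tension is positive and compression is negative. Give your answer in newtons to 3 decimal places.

N=6 nodes, M=9 members, R=3 reactions → 2N=12, M+R=12
member 0 (0-1): L=4.4332, (cx,cy)=(0.3535,0.9354)
member 1 (0-2): L=3.1200, (cx,cy)=(1.0000,0.0000)
member 2 (1-2): L=4.4283, (cx,cy)=(0.3507,-0.9365)
member 3 (1-3): L=2.6343, (cx,cy)=(0.9965,0.0839)
member 4 (2-3): L=4.4976, (cx,cy)=(0.2383,0.9712)
member 5 (2-4): L=2.5100, (cx,cy)=(1.0000,0.0000)
member 6 (3-4): L=4.5986, (cx,cy)=(0.3127,-0.9499)
member 7 (3-5): L=3.1214, (cx,cy)=(0.9957,-0.0926)
member 8 (4-5): L=4.4076, (cx,cy)=(0.3789,0.9254)
solve A·x = −loads:
  F[0-1] = +623.2162 N (tension)
  F[0-2] = +2908.7813 N (tension)
  F[1-2] = -584.2973 N (compression)
  F[1-3] = +426.7076 N (tension)
  F[2-3] = +1163.4270 N (tension)
  F[2-4] = +729.8360 N (tension)
  F[3-4] = -2333.9606 N (compression)
  F[3-5] = +0.0000 N (tension)
  F[4-5] = -0.0000 N (compression)
  Rx@0 = -3129.0700 N
  Ry@0 = -582.9848 N
  Ry@4 = +2216.9148 N

1163.427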